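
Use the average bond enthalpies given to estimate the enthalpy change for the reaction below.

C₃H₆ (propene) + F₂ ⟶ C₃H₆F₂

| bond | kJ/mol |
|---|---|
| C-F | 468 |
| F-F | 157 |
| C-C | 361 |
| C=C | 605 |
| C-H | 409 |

ΔH ≈ −535 kJ

Bonds broken (reactants):
  C-C: 1 × 361 = 361
  C-H: 6 × 409 = 2454
  C=C: 1 × 605 = 605
  F-F: 1 × 157 = 157
  Σ(broken) = 3577 kJ
Bonds formed (products):
  C-C: 2 × 361 = 722
  C-F: 2 × 468 = 936
  C-H: 6 × 409 = 2454
  Σ(formed) = 4112 kJ
ΔH = Σ(broken) − Σ(formed) = 3577 − 4112 = −535 kJ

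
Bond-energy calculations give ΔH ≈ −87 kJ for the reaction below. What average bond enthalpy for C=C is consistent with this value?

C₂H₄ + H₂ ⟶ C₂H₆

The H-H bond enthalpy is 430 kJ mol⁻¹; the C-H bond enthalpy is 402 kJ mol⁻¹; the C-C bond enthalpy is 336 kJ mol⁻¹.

D(C=C) ≈ 623 kJ/mol

Let D be the C=C bond energy.
Σ(broken) = 4×402 + 1×D + 1×430 = 2038 + D
Σ(formed) = 1×336 + 6×402 = 2748
ΔH = Σ(broken) − Σ(formed) = (2038 + D) − (2748) = −710 + D
Setting this equal to −87 kJ gives D = 623 kJ/mol.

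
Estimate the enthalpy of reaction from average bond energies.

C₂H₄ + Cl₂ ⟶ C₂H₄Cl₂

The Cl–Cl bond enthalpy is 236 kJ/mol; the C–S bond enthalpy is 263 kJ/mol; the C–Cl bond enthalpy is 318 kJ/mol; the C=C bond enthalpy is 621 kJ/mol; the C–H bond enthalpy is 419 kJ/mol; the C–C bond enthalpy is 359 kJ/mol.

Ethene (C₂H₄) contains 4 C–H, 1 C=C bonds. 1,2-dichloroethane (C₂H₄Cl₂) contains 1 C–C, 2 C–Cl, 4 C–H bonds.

ΔH ≈ −138 kJ

Bonds broken (reactants):
  C–H: 4 × 419 = 1676
  C=C: 1 × 621 = 621
  Cl–Cl: 1 × 236 = 236
  Σ(broken) = 2533 kJ
Bonds formed (products):
  C–C: 1 × 359 = 359
  C–Cl: 2 × 318 = 636
  C–H: 4 × 419 = 1676
  Σ(formed) = 2671 kJ
ΔH = Σ(broken) − Σ(formed) = 2533 − 2671 = −138 kJ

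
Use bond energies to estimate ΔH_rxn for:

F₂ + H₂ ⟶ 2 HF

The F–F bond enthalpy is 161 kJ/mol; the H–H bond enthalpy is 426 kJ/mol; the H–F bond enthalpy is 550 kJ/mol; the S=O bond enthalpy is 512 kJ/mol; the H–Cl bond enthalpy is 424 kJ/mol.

ΔH ≈ −513 kJ

Bonds broken (reactants):
  F–F: 1 × 161 = 161
  H–H: 1 × 426 = 426
  Σ(broken) = 587 kJ
Bonds formed (products):
  H–F: 2 × 550 = 1100
  Σ(formed) = 1100 kJ
ΔH = Σ(broken) − Σ(formed) = 587 − 1100 = −513 kJ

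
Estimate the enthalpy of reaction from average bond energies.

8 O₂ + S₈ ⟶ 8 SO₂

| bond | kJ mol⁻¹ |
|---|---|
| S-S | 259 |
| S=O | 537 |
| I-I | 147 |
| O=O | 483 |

Bonds broken (reactants):
  O=O: 8 × 483 = 3864
  S-S: 8 × 259 = 2072
  Σ(broken) = 5936 kJ
Bonds formed (products):
  S=O: 16 × 537 = 8592
  Σ(formed) = 8592 kJ
ΔH = Σ(broken) − Σ(formed) = 5936 − 8592 = −2656 kJ

ΔH ≈ −2656 kJ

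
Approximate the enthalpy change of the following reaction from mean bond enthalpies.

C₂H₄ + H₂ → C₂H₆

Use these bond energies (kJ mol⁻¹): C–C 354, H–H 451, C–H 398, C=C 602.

ΔH ≈ −97 kJ

Bonds broken (reactants):
  C–H: 4 × 398 = 1592
  C=C: 1 × 602 = 602
  H–H: 1 × 451 = 451
  Σ(broken) = 2645 kJ
Bonds formed (products):
  C–C: 1 × 354 = 354
  C–H: 6 × 398 = 2388
  Σ(formed) = 2742 kJ
ΔH = Σ(broken) − Σ(formed) = 2645 − 2742 = −97 kJ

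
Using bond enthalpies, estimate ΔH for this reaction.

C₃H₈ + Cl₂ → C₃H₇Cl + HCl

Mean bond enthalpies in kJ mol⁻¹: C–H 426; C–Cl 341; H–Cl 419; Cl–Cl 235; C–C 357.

ΔH ≈ −99 kJ

Bonds broken (reactants):
  C–C: 2 × 357 = 714
  C–H: 8 × 426 = 3408
  Cl–Cl: 1 × 235 = 235
  Σ(broken) = 4357 kJ
Bonds formed (products):
  C–C: 2 × 357 = 714
  C–Cl: 1 × 341 = 341
  C–H: 7 × 426 = 2982
  H–Cl: 1 × 419 = 419
  Σ(formed) = 4456 kJ
ΔH = Σ(broken) − Σ(formed) = 4357 − 4456 = −99 kJ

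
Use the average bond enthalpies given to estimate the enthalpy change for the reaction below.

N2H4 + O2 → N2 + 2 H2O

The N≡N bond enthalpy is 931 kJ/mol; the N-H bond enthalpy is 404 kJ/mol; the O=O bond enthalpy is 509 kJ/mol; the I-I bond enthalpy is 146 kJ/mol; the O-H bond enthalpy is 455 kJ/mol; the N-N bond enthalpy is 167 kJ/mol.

ΔH ≈ −459 kJ

Bonds broken (reactants):
  N-H: 4 × 404 = 1616
  N-N: 1 × 167 = 167
  O=O: 1 × 509 = 509
  Σ(broken) = 2292 kJ
Bonds formed (products):
  N≡N: 1 × 931 = 931
  O-H: 4 × 455 = 1820
  Σ(formed) = 2751 kJ
ΔH = Σ(broken) − Σ(formed) = 2292 − 2751 = −459 kJ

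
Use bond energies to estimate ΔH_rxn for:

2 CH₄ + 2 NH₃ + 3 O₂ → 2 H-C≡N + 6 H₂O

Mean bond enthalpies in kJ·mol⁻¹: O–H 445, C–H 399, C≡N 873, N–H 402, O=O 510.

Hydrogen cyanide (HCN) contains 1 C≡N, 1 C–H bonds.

ΔH ≈ −750 kJ

Bonds broken (reactants):
  C–H: 8 × 399 = 3192
  N–H: 6 × 402 = 2412
  O=O: 3 × 510 = 1530
  Σ(broken) = 7134 kJ
Bonds formed (products):
  C≡N: 2 × 873 = 1746
  C–H: 2 × 399 = 798
  O–H: 12 × 445 = 5340
  Σ(formed) = 7884 kJ
ΔH = Σ(broken) − Σ(formed) = 7134 − 7884 = −750 kJ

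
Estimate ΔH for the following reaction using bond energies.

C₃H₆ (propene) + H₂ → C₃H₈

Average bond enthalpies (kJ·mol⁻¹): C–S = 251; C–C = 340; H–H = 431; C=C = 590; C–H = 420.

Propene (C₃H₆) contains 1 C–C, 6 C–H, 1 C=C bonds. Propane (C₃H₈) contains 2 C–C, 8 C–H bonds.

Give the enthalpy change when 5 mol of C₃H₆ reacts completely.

ΔH = −795 kJ

Bonds broken (reactants):
  C–C: 1 × 340 = 340
  C–H: 6 × 420 = 2520
  C=C: 1 × 590 = 590
  H–H: 1 × 431 = 431
  Σ(broken) = 3881 kJ
Bonds formed (products):
  C–C: 2 × 340 = 680
  C–H: 8 × 420 = 3360
  Σ(formed) = 4040 kJ
ΔH = Σ(broken) − Σ(formed) = 3881 − 4040 = −159 kJ
For 5× the reaction as written: 5 × (−159) = −795 kJ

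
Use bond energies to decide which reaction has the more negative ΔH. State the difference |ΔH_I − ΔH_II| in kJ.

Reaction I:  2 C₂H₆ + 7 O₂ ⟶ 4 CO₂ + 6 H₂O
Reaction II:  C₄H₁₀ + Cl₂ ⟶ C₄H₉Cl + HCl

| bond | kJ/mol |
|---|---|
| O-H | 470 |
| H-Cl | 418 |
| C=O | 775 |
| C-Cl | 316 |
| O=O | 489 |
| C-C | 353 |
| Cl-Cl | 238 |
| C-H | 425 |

Reaction I:
  Bonds broken (reactants):
    C-C: 2 × 353 = 706
    C-H: 12 × 425 = 5100
    O=O: 7 × 489 = 3423
    Σ(broken) = 9229 kJ
  Bonds formed (products):
    C=O: 8 × 775 = 6200
    O-H: 12 × 470 = 5640
    Σ(formed) = 11840 kJ
  ΔH_I = 9229 − 11840 = −2611 kJ
Reaction II:
  Bonds broken (reactants):
    C-C: 3 × 353 = 1059
    C-H: 10 × 425 = 4250
    Cl-Cl: 1 × 238 = 238
    Σ(broken) = 5547 kJ
  Bonds formed (products):
    C-C: 3 × 353 = 1059
    C-Cl: 1 × 316 = 316
    C-H: 9 × 425 = 3825
    H-Cl: 1 × 418 = 418
    Σ(formed) = 5618 kJ
  ΔH_II = 5547 − 5618 = −71 kJ
ΔH_I − ΔH_II = −2540 kJ, so reaction I has the more negative ΔH; |ΔH_I − ΔH_II| = 2540 kJ.

Reaction I, by 2540 kJ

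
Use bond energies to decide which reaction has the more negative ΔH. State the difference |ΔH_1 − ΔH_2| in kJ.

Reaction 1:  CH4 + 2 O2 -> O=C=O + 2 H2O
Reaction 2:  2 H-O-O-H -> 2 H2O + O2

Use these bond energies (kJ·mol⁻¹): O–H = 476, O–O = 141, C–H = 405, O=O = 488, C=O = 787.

Reaction 1:
  Bonds broken (reactants):
    C–H: 4 × 405 = 1620
    O=O: 2 × 488 = 976
    Σ(broken) = 2596 kJ
  Bonds formed (products):
    C=O: 2 × 787 = 1574
    O–H: 4 × 476 = 1904
    Σ(formed) = 3478 kJ
  ΔH_1 = 2596 − 3478 = −882 kJ
Reaction 2:
  Bonds broken (reactants):
    O–H: 4 × 476 = 1904
    O–O: 2 × 141 = 282
    Σ(broken) = 2186 kJ
  Bonds formed (products):
    O–H: 4 × 476 = 1904
    O=O: 1 × 488 = 488
    Σ(formed) = 2392 kJ
  ΔH_2 = 2186 − 2392 = −206 kJ
ΔH_1 − ΔH_2 = −676 kJ, so reaction 1 has the more negative ΔH; |ΔH_1 − ΔH_2| = 676 kJ.

Reaction 1, by 676 kJ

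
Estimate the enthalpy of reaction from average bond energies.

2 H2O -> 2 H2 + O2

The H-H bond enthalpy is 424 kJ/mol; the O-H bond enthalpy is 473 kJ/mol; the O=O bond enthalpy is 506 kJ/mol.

Bonds broken (reactants):
  O-H: 4 × 473 = 1892
  Σ(broken) = 1892 kJ
Bonds formed (products):
  H-H: 2 × 424 = 848
  O=O: 1 × 506 = 506
  Σ(formed) = 1354 kJ
ΔH = Σ(broken) − Σ(formed) = 1892 − 1354 = +538 kJ

ΔH ≈ +538 kJ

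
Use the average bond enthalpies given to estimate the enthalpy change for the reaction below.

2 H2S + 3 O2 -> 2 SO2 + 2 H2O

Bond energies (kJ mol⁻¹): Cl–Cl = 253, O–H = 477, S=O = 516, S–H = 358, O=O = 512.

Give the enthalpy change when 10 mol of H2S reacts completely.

ΔH = −5020 kJ

Bonds broken (reactants):
  O=O: 3 × 512 = 1536
  S–H: 4 × 358 = 1432
  Σ(broken) = 2968 kJ
Bonds formed (products):
  O–H: 4 × 477 = 1908
  S=O: 4 × 516 = 2064
  Σ(formed) = 3972 kJ
ΔH = Σ(broken) − Σ(formed) = 2968 − 3972 = −1004 kJ
For 5× the reaction as written: 5 × (−1004) = −5020 kJ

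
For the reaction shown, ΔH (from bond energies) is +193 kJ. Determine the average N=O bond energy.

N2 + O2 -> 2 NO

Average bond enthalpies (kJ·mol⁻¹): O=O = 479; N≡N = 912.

Let D be the N=O bond energy.
Σ(broken) = 1×912 + 1×479 = 1391
Σ(formed) = 2×D = 2D
ΔH = Σ(broken) − Σ(formed) = (1391) − (2D) = +1391 − 2D
Setting this equal to +193 kJ gives 2D = 1198, so D = 599 kJ/mol.

D(N=O) ≈ 599 kJ/mol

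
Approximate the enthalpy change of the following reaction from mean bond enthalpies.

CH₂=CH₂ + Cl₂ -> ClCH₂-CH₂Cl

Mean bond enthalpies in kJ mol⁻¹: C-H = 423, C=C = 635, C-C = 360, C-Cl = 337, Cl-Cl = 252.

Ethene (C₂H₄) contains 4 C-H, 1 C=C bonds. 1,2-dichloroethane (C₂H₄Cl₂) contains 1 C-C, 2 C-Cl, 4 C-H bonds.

Bonds broken (reactants):
  C-H: 4 × 423 = 1692
  C=C: 1 × 635 = 635
  Cl-Cl: 1 × 252 = 252
  Σ(broken) = 2579 kJ
Bonds formed (products):
  C-C: 1 × 360 = 360
  C-Cl: 2 × 337 = 674
  C-H: 4 × 423 = 1692
  Σ(formed) = 2726 kJ
ΔH = Σ(broken) − Σ(formed) = 2579 − 2726 = −147 kJ

ΔH ≈ −147 kJ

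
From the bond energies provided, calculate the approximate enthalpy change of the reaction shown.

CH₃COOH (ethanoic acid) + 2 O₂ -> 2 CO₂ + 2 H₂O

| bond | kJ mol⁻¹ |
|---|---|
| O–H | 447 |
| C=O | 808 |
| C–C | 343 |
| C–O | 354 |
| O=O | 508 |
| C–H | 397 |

ΔH ≈ −861 kJ

Bonds broken (reactants):
  C–C: 1 × 343 = 343
  C–H: 3 × 397 = 1191
  C–O: 1 × 354 = 354
  C=O: 1 × 808 = 808
  O–H: 1 × 447 = 447
  O=O: 2 × 508 = 1016
  Σ(broken) = 4159 kJ
Bonds formed (products):
  C=O: 4 × 808 = 3232
  O–H: 4 × 447 = 1788
  Σ(formed) = 5020 kJ
ΔH = Σ(broken) − Σ(formed) = 4159 − 5020 = −861 kJ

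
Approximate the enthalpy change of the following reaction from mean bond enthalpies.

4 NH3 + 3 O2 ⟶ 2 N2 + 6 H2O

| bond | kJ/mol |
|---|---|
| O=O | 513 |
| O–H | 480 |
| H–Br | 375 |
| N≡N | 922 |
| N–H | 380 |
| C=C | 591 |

Bonds broken (reactants):
  N–H: 12 × 380 = 4560
  O=O: 3 × 513 = 1539
  Σ(broken) = 6099 kJ
Bonds formed (products):
  N≡N: 2 × 922 = 1844
  O–H: 12 × 480 = 5760
  Σ(formed) = 7604 kJ
ΔH = Σ(broken) − Σ(formed) = 6099 − 7604 = −1505 kJ

ΔH ≈ −1505 kJ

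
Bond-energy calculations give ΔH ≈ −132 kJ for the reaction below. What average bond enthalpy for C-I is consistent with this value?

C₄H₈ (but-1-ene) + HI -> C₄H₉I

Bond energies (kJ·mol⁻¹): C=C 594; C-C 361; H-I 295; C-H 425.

D(C-I) ≈ 235 kJ/mol

Let D be the C-I bond energy.
Σ(broken) = 2×361 + 8×425 + 1×594 + 1×295 = 5011
Σ(formed) = 3×361 + 9×425 + 1×D = 4908 + D
ΔH = Σ(broken) − Σ(formed) = (5011) − (4908 + D) = +103 − D
Setting this equal to −132 kJ gives D = 235 kJ/mol.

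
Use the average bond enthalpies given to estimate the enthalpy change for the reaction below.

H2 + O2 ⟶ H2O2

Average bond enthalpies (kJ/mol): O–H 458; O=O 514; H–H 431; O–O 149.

ΔH ≈ −120 kJ

Bonds broken (reactants):
  H–H: 1 × 431 = 431
  O=O: 1 × 514 = 514
  Σ(broken) = 945 kJ
Bonds formed (products):
  O–H: 2 × 458 = 916
  O–O: 1 × 149 = 149
  Σ(formed) = 1065 kJ
ΔH = Σ(broken) − Σ(formed) = 945 − 1065 = −120 kJ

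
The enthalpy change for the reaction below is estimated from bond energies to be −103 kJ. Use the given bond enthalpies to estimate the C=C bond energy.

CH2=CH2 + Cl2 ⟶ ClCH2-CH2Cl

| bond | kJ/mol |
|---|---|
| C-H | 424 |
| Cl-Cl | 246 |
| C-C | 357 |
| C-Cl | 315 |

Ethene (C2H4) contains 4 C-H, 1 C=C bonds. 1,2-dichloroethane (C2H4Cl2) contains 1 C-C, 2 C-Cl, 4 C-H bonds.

Let D be the C=C bond energy.
Σ(broken) = 4×424 + 1×D + 1×246 = 1942 + D
Σ(formed) = 1×357 + 2×315 + 4×424 = 2683
ΔH = Σ(broken) − Σ(formed) = (1942 + D) − (2683) = −741 + D
Setting this equal to −103 kJ gives D = 638 kJ/mol.

D(C=C) ≈ 638 kJ/mol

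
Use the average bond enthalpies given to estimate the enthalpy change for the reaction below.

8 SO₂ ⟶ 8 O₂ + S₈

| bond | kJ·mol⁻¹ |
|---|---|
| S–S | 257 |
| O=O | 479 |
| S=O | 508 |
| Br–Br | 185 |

ΔH ≈ +2240 kJ

Bonds broken (reactants):
  S=O: 16 × 508 = 8128
  Σ(broken) = 8128 kJ
Bonds formed (products):
  O=O: 8 × 479 = 3832
  S–S: 8 × 257 = 2056
  Σ(formed) = 5888 kJ
ΔH = Σ(broken) − Σ(formed) = 8128 − 5888 = +2240 kJ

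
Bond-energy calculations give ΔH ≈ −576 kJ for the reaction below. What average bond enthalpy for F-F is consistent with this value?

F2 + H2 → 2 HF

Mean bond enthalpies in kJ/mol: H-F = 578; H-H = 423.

Let D be the F-F bond energy.
Σ(broken) = 1×D + 1×423 = 423 + D
Σ(formed) = 2×578 = 1156
ΔH = Σ(broken) − Σ(formed) = (423 + D) − (1156) = −733 + D
Setting this equal to −576 kJ gives D = 157 kJ/mol.

D(F-F) ≈ 157 kJ/mol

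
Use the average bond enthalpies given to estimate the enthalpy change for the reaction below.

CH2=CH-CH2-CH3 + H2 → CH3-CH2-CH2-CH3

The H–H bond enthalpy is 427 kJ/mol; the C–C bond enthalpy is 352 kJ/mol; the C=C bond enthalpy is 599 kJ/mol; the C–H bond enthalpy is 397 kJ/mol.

ΔH ≈ −120 kJ

Bonds broken (reactants):
  C–C: 2 × 352 = 704
  C–H: 8 × 397 = 3176
  C=C: 1 × 599 = 599
  H–H: 1 × 427 = 427
  Σ(broken) = 4906 kJ
Bonds formed (products):
  C–C: 3 × 352 = 1056
  C–H: 10 × 397 = 3970
  Σ(formed) = 5026 kJ
ΔH = Σ(broken) − Σ(formed) = 4906 − 5026 = −120 kJ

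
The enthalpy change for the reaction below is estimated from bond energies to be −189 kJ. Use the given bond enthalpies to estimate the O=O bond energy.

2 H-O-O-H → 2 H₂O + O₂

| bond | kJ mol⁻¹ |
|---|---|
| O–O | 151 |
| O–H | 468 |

Let D be the O=O bond energy.
Σ(broken) = 4×468 + 2×151 = 2174
Σ(formed) = 4×468 + 1×D = 1872 + D
ΔH = Σ(broken) − Σ(formed) = (2174) − (1872 + D) = +302 − D
Setting this equal to −189 kJ gives D = 491 kJ/mol.

D(O=O) ≈ 491 kJ/mol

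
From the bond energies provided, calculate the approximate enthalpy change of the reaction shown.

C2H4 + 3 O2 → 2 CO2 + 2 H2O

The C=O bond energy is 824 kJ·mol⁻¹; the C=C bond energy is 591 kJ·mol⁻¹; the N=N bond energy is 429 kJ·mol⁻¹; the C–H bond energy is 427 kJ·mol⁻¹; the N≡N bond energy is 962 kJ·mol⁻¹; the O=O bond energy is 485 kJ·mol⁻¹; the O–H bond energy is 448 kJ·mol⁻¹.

ΔH ≈ −1334 kJ

Bonds broken (reactants):
  C–H: 4 × 427 = 1708
  C=C: 1 × 591 = 591
  O=O: 3 × 485 = 1455
  Σ(broken) = 3754 kJ
Bonds formed (products):
  C=O: 4 × 824 = 3296
  O–H: 4 × 448 = 1792
  Σ(formed) = 5088 kJ
ΔH = Σ(broken) − Σ(formed) = 3754 − 5088 = −1334 kJ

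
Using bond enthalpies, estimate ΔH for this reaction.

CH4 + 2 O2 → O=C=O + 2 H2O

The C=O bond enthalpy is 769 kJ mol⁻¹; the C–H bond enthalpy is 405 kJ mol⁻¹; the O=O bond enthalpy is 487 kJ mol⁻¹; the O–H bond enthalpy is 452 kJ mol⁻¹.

ΔH ≈ −752 kJ

Bonds broken (reactants):
  C–H: 4 × 405 = 1620
  O=O: 2 × 487 = 974
  Σ(broken) = 2594 kJ
Bonds formed (products):
  C=O: 2 × 769 = 1538
  O–H: 4 × 452 = 1808
  Σ(formed) = 3346 kJ
ΔH = Σ(broken) − Σ(formed) = 2594 − 3346 = −752 kJ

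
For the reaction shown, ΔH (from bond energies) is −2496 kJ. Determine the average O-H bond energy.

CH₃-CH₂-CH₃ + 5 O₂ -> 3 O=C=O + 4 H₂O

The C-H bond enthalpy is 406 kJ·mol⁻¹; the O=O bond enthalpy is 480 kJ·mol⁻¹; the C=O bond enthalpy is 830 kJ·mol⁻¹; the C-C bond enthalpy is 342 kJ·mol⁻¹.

D(O-H) ≈ 481 kJ/mol

Let D be the O-H bond energy.
Σ(broken) = 2×342 + 8×406 + 5×480 = 6332
Σ(formed) = 6×830 + 8×D = 4980 + 8D
ΔH = Σ(broken) − Σ(formed) = (6332) − (4980 + 8D) = +1352 − 8D
Setting this equal to −2496 kJ gives 8D = 3848, so D = 481 kJ/mol.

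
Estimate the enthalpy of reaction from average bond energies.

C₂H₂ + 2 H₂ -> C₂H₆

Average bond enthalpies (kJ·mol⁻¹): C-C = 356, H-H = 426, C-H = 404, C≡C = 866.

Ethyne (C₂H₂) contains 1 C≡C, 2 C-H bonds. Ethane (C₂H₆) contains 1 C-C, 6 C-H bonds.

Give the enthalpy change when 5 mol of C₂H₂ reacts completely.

ΔH = −1270 kJ

Bonds broken (reactants):
  C≡C: 1 × 866 = 866
  C-H: 2 × 404 = 808
  H-H: 2 × 426 = 852
  Σ(broken) = 2526 kJ
Bonds formed (products):
  C-C: 1 × 356 = 356
  C-H: 6 × 404 = 2424
  Σ(formed) = 2780 kJ
ΔH = Σ(broken) − Σ(formed) = 2526 − 2780 = −254 kJ
For 5× the reaction as written: 5 × (−254) = −1270 kJ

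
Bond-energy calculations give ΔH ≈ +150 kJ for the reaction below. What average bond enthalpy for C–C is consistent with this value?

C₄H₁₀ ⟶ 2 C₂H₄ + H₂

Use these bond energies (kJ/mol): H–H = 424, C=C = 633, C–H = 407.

Let D be the C–C bond energy.
Σ(broken) = 3×D + 10×407 = 4070 + 3D
Σ(formed) = 8×407 + 2×633 + 1×424 = 4946
ΔH = Σ(broken) − Σ(formed) = (4070 + 3D) − (4946) = −876 + 3D
Setting this equal to +150 kJ gives 3D = 1026, so D = 342 kJ/mol.

D(C–C) ≈ 342 kJ/mol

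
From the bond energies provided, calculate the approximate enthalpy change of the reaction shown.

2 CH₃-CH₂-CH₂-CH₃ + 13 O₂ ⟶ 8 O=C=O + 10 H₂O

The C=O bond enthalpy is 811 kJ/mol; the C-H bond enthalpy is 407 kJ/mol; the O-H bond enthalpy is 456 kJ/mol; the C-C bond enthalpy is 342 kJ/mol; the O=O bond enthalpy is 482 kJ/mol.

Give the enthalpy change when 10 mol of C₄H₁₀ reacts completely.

ΔH = −28190 kJ

Bonds broken (reactants):
  C-C: 6 × 342 = 2052
  C-H: 20 × 407 = 8140
  O=O: 13 × 482 = 6266
  Σ(broken) = 16458 kJ
Bonds formed (products):
  C=O: 16 × 811 = 12976
  O-H: 20 × 456 = 9120
  Σ(formed) = 22096 kJ
ΔH = Σ(broken) − Σ(formed) = 16458 − 22096 = −5638 kJ
For 5× the reaction as written: 5 × (−5638) = −28190 kJ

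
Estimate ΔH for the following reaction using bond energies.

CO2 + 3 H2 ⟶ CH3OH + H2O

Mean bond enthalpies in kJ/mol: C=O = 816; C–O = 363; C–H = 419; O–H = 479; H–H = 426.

ΔH ≈ −147 kJ

Bonds broken (reactants):
  C=O: 2 × 816 = 1632
  H–H: 3 × 426 = 1278
  Σ(broken) = 2910 kJ
Bonds formed (products):
  C–H: 3 × 419 = 1257
  C–O: 1 × 363 = 363
  O–H: 3 × 479 = 1437
  Σ(formed) = 3057 kJ
ΔH = Σ(broken) − Σ(formed) = 2910 − 3057 = −147 kJ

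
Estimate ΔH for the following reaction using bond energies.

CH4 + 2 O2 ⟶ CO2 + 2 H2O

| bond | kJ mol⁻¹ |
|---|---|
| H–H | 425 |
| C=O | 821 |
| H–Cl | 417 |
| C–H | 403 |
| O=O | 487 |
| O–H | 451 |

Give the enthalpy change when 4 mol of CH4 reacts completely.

Bonds broken (reactants):
  C–H: 4 × 403 = 1612
  O=O: 2 × 487 = 974
  Σ(broken) = 2586 kJ
Bonds formed (products):
  C=O: 2 × 821 = 1642
  O–H: 4 × 451 = 1804
  Σ(formed) = 3446 kJ
ΔH = Σ(broken) − Σ(formed) = 2586 − 3446 = −860 kJ
For 4× the reaction as written: 4 × (−860) = −3440 kJ

ΔH = −3440 kJ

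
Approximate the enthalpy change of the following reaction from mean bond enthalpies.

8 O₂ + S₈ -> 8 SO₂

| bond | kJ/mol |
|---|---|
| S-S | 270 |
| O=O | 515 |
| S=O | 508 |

ΔH ≈ −1848 kJ

Bonds broken (reactants):
  O=O: 8 × 515 = 4120
  S-S: 8 × 270 = 2160
  Σ(broken) = 6280 kJ
Bonds formed (products):
  S=O: 16 × 508 = 8128
  Σ(formed) = 8128 kJ
ΔH = Σ(broken) − Σ(formed) = 6280 − 8128 = −1848 kJ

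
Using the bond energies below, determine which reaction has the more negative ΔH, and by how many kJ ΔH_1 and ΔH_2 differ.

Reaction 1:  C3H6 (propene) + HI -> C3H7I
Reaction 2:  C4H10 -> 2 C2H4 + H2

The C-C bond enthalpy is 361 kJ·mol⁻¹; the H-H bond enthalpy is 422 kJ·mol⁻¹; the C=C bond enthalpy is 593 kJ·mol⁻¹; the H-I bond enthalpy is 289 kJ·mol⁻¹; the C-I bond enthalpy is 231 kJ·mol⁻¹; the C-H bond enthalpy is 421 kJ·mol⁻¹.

Reaction 1:
  Bonds broken (reactants):
    C-C: 1 × 361 = 361
    C-H: 6 × 421 = 2526
    C=C: 1 × 593 = 593
    H-I: 1 × 289 = 289
    Σ(broken) = 3769 kJ
  Bonds formed (products):
    C-C: 2 × 361 = 722
    C-H: 7 × 421 = 2947
    C-I: 1 × 231 = 231
    Σ(formed) = 3900 kJ
  ΔH_1 = 3769 − 3900 = −131 kJ
Reaction 2:
  Bonds broken (reactants):
    C-C: 3 × 361 = 1083
    C-H: 10 × 421 = 4210
    Σ(broken) = 5293 kJ
  Bonds formed (products):
    C-H: 8 × 421 = 3368
    C=C: 2 × 593 = 1186
    H-H: 1 × 422 = 422
    Σ(formed) = 4976 kJ
  ΔH_2 = 5293 − 4976 = +317 kJ
ΔH_1 − ΔH_2 = −448 kJ, so reaction 1 has the more negative ΔH; |ΔH_1 − ΔH_2| = 448 kJ.

Reaction 1, by 448 kJ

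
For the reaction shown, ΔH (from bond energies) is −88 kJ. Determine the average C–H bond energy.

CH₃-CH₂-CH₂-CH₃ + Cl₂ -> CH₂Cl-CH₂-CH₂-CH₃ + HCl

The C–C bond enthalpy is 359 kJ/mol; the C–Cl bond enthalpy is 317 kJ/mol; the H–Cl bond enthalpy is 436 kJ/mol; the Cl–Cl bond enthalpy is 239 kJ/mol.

D(C–H) ≈ 426 kJ/mol

Let D be the C–H bond energy.
Σ(broken) = 3×359 + 10×D + 1×239 = 1316 + 10D
Σ(formed) = 3×359 + 1×317 + 9×D + 1×436 = 1830 + 9D
ΔH = Σ(broken) − Σ(formed) = (1316 + 10D) − (1830 + 9D) = −514 + D
Setting this equal to −88 kJ gives D = 426 kJ/mol.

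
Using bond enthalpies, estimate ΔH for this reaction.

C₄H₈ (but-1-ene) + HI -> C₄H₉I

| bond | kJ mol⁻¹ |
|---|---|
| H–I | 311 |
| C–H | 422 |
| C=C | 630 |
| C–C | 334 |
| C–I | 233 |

Bonds broken (reactants):
  C–C: 2 × 334 = 668
  C–H: 8 × 422 = 3376
  C=C: 1 × 630 = 630
  H–I: 1 × 311 = 311
  Σ(broken) = 4985 kJ
Bonds formed (products):
  C–C: 3 × 334 = 1002
  C–H: 9 × 422 = 3798
  C–I: 1 × 233 = 233
  Σ(formed) = 5033 kJ
ΔH = Σ(broken) − Σ(formed) = 4985 − 5033 = −48 kJ

ΔH ≈ −48 kJ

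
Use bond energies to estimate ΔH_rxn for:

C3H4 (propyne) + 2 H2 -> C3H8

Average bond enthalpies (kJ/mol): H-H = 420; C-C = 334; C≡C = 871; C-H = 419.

ΔH ≈ −299 kJ

Bonds broken (reactants):
  C≡C: 1 × 871 = 871
  C-C: 1 × 334 = 334
  C-H: 4 × 419 = 1676
  H-H: 2 × 420 = 840
  Σ(broken) = 3721 kJ
Bonds formed (products):
  C-C: 2 × 334 = 668
  C-H: 8 × 419 = 3352
  Σ(formed) = 4020 kJ
ΔH = Σ(broken) − Σ(formed) = 3721 − 4020 = −299 kJ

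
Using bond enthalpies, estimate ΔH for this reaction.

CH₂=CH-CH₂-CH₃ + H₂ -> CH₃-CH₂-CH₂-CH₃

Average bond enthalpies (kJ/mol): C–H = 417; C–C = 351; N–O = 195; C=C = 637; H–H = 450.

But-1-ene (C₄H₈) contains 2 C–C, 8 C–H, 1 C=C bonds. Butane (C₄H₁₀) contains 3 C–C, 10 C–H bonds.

ΔH ≈ −98 kJ

Bonds broken (reactants):
  C–C: 2 × 351 = 702
  C–H: 8 × 417 = 3336
  C=C: 1 × 637 = 637
  H–H: 1 × 450 = 450
  Σ(broken) = 5125 kJ
Bonds formed (products):
  C–C: 3 × 351 = 1053
  C–H: 10 × 417 = 4170
  Σ(formed) = 5223 kJ
ΔH = Σ(broken) − Σ(formed) = 5125 − 5223 = −98 kJ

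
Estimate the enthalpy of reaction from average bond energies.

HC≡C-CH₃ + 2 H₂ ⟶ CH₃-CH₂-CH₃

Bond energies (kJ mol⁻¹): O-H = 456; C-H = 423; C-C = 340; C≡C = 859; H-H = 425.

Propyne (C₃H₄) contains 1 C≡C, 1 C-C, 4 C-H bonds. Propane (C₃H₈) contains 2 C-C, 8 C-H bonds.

Bonds broken (reactants):
  C≡C: 1 × 859 = 859
  C-C: 1 × 340 = 340
  C-H: 4 × 423 = 1692
  H-H: 2 × 425 = 850
  Σ(broken) = 3741 kJ
Bonds formed (products):
  C-C: 2 × 340 = 680
  C-H: 8 × 423 = 3384
  Σ(formed) = 4064 kJ
ΔH = Σ(broken) − Σ(formed) = 3741 − 4064 = −323 kJ

ΔH ≈ −323 kJ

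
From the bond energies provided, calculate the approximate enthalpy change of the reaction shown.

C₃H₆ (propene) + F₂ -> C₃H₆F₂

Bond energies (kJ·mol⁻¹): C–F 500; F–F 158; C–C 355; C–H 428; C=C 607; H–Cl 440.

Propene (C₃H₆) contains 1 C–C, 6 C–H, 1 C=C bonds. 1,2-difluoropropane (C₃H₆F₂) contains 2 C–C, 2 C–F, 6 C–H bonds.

Bonds broken (reactants):
  C–C: 1 × 355 = 355
  C–H: 6 × 428 = 2568
  C=C: 1 × 607 = 607
  F–F: 1 × 158 = 158
  Σ(broken) = 3688 kJ
Bonds formed (products):
  C–C: 2 × 355 = 710
  C–F: 2 × 500 = 1000
  C–H: 6 × 428 = 2568
  Σ(formed) = 4278 kJ
ΔH = Σ(broken) − Σ(formed) = 3688 − 4278 = −590 kJ

ΔH ≈ −590 kJ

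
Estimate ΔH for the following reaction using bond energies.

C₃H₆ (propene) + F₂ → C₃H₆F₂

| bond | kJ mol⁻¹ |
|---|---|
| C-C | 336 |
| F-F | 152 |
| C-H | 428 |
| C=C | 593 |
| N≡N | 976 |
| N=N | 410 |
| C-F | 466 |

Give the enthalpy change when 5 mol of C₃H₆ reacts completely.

Bonds broken (reactants):
  C-C: 1 × 336 = 336
  C-H: 6 × 428 = 2568
  C=C: 1 × 593 = 593
  F-F: 1 × 152 = 152
  Σ(broken) = 3649 kJ
Bonds formed (products):
  C-C: 2 × 336 = 672
  C-F: 2 × 466 = 932
  C-H: 6 × 428 = 2568
  Σ(formed) = 4172 kJ
ΔH = Σ(broken) − Σ(formed) = 3649 − 4172 = −523 kJ
For 5× the reaction as written: 5 × (−523) = −2615 kJ

ΔH = −2615 kJ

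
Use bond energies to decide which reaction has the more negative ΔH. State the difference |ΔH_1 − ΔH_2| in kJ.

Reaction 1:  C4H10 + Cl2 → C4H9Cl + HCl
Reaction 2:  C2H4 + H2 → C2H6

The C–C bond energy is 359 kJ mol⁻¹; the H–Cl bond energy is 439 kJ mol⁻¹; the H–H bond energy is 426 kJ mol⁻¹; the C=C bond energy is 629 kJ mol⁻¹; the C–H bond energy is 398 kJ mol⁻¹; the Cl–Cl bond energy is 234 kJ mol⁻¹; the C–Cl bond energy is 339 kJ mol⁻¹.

Reaction 1:
  Bonds broken (reactants):
    C–C: 3 × 359 = 1077
    C–H: 10 × 398 = 3980
    Cl–Cl: 1 × 234 = 234
    Σ(broken) = 5291 kJ
  Bonds formed (products):
    C–C: 3 × 359 = 1077
    C–Cl: 1 × 339 = 339
    C–H: 9 × 398 = 3582
    H–Cl: 1 × 439 = 439
    Σ(formed) = 5437 kJ
  ΔH_1 = 5291 − 5437 = −146 kJ
Reaction 2:
  Bonds broken (reactants):
    C–H: 4 × 398 = 1592
    C=C: 1 × 629 = 629
    H–H: 1 × 426 = 426
    Σ(broken) = 2647 kJ
  Bonds formed (products):
    C–C: 1 × 359 = 359
    C–H: 6 × 398 = 2388
    Σ(formed) = 2747 kJ
  ΔH_2 = 2647 − 2747 = −100 kJ
ΔH_1 − ΔH_2 = −46 kJ, so reaction 1 has the more negative ΔH; |ΔH_1 − ΔH_2| = 46 kJ.

Reaction 1, by 46 kJ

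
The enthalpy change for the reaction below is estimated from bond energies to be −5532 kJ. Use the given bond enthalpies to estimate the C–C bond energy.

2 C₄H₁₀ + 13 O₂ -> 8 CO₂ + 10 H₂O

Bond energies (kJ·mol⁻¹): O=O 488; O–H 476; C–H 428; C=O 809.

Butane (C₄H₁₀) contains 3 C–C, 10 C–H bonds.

D(C–C) ≈ 338 kJ/mol

Let D be the C–C bond energy.
Σ(broken) = 6×D + 20×428 + 13×488 = 14904 + 6D
Σ(formed) = 16×809 + 20×476 = 22464
ΔH = Σ(broken) − Σ(formed) = (14904 + 6D) − (22464) = −7560 + 6D
Setting this equal to −5532 kJ gives 6D = 2028, so D = 338 kJ/mol.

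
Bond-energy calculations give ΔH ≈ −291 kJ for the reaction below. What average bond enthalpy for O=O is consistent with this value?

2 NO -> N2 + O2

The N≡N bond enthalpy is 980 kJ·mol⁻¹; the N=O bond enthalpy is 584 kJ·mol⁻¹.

D(O=O) ≈ 479 kJ/mol

Let D be the O=O bond energy.
Σ(broken) = 2×584 = 1168
Σ(formed) = 1×980 + 1×D = 980 + D
ΔH = Σ(broken) − Σ(formed) = (1168) − (980 + D) = +188 − D
Setting this equal to −291 kJ gives D = 479 kJ/mol.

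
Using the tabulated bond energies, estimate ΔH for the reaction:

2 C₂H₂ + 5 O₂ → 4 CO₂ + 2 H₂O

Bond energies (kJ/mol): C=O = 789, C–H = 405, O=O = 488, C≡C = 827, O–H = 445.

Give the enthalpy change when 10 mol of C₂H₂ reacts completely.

Bonds broken (reactants):
  C≡C: 2 × 827 = 1654
  C–H: 4 × 405 = 1620
  O=O: 5 × 488 = 2440
  Σ(broken) = 5714 kJ
Bonds formed (products):
  C=O: 8 × 789 = 6312
  O–H: 4 × 445 = 1780
  Σ(formed) = 8092 kJ
ΔH = Σ(broken) − Σ(formed) = 5714 − 8092 = −2378 kJ
For 5× the reaction as written: 5 × (−2378) = −11890 kJ

ΔH = −11890 kJ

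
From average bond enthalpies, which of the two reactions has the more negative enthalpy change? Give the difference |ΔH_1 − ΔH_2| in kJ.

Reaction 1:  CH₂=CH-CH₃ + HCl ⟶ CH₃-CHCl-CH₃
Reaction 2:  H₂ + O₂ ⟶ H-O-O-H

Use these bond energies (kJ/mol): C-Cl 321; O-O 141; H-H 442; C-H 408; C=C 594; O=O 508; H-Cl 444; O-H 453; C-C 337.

Reaction 1:
  Bonds broken (reactants):
    C-C: 1 × 337 = 337
    C-H: 6 × 408 = 2448
    C=C: 1 × 594 = 594
    H-Cl: 1 × 444 = 444
    Σ(broken) = 3823 kJ
  Bonds formed (products):
    C-C: 2 × 337 = 674
    C-Cl: 1 × 321 = 321
    C-H: 7 × 408 = 2856
    Σ(formed) = 3851 kJ
  ΔH_1 = 3823 − 3851 = −28 kJ
Reaction 2:
  Bonds broken (reactants):
    H-H: 1 × 442 = 442
    O=O: 1 × 508 = 508
    Σ(broken) = 950 kJ
  Bonds formed (products):
    O-H: 2 × 453 = 906
    O-O: 1 × 141 = 141
    Σ(formed) = 1047 kJ
  ΔH_2 = 950 − 1047 = −97 kJ
ΔH_1 − ΔH_2 = +69 kJ, so reaction 2 has the more negative ΔH; |ΔH_1 − ΔH_2| = 69 kJ.

Reaction 2, by 69 kJ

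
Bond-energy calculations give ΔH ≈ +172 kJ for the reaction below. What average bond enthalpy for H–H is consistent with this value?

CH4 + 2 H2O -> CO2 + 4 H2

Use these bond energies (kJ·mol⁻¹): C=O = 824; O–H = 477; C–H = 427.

D(H–H) ≈ 449 kJ/mol

Let D be the H–H bond energy.
Σ(broken) = 4×427 + 4×477 = 3616
Σ(formed) = 2×824 + 4×D = 1648 + 4D
ΔH = Σ(broken) − Σ(formed) = (3616) − (1648 + 4D) = +1968 − 4D
Setting this equal to +172 kJ gives 4D = 1796, so D = 449 kJ/mol.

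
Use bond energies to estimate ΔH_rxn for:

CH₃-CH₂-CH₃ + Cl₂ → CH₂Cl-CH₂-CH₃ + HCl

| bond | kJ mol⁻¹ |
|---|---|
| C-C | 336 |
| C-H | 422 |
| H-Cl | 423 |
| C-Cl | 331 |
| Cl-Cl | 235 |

Bonds broken (reactants):
  C-C: 2 × 336 = 672
  C-H: 8 × 422 = 3376
  Cl-Cl: 1 × 235 = 235
  Σ(broken) = 4283 kJ
Bonds formed (products):
  C-C: 2 × 336 = 672
  C-Cl: 1 × 331 = 331
  C-H: 7 × 422 = 2954
  H-Cl: 1 × 423 = 423
  Σ(formed) = 4380 kJ
ΔH = Σ(broken) − Σ(formed) = 4283 − 4380 = −97 kJ

ΔH ≈ −97 kJ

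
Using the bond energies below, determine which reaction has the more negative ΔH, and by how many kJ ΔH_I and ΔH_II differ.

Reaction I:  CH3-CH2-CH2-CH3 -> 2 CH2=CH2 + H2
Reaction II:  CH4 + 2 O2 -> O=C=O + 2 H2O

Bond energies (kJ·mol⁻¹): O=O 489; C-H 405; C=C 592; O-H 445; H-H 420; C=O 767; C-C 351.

Reaction I:
  Bonds broken (reactants):
    C-C: 3 × 351 = 1053
    C-H: 10 × 405 = 4050
    Σ(broken) = 5103 kJ
  Bonds formed (products):
    C-H: 8 × 405 = 3240
    C=C: 2 × 592 = 1184
    H-H: 1 × 420 = 420
    Σ(formed) = 4844 kJ
  ΔH_I = 5103 − 4844 = +259 kJ
Reaction II:
  Bonds broken (reactants):
    C-H: 4 × 405 = 1620
    O=O: 2 × 489 = 978
    Σ(broken) = 2598 kJ
  Bonds formed (products):
    C=O: 2 × 767 = 1534
    O-H: 4 × 445 = 1780
    Σ(formed) = 3314 kJ
  ΔH_II = 2598 − 3314 = −716 kJ
ΔH_I − ΔH_II = +975 kJ, so reaction II has the more negative ΔH; |ΔH_I − ΔH_II| = 975 kJ.

Reaction II, by 975 kJ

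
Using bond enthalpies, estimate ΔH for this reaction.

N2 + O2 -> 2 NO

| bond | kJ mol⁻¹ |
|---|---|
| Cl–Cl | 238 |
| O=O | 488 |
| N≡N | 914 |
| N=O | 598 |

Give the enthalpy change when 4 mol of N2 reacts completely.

Bonds broken (reactants):
  N≡N: 1 × 914 = 914
  O=O: 1 × 488 = 488
  Σ(broken) = 1402 kJ
Bonds formed (products):
  N=O: 2 × 598 = 1196
  Σ(formed) = 1196 kJ
ΔH = Σ(broken) − Σ(formed) = 1402 − 1196 = +206 kJ
For 4× the reaction as written: 4 × (+206) = +824 kJ

ΔH = +824 kJ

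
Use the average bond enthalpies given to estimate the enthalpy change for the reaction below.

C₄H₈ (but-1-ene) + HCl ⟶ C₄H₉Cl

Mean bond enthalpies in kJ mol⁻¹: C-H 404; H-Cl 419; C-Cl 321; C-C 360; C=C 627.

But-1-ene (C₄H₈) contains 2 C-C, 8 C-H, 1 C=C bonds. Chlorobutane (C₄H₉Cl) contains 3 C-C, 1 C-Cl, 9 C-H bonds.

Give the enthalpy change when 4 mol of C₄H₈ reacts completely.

Bonds broken (reactants):
  C-C: 2 × 360 = 720
  C-H: 8 × 404 = 3232
  C=C: 1 × 627 = 627
  H-Cl: 1 × 419 = 419
  Σ(broken) = 4998 kJ
Bonds formed (products):
  C-C: 3 × 360 = 1080
  C-Cl: 1 × 321 = 321
  C-H: 9 × 404 = 3636
  Σ(formed) = 5037 kJ
ΔH = Σ(broken) − Σ(formed) = 4998 − 5037 = −39 kJ
For 4× the reaction as written: 4 × (−39) = −156 kJ

ΔH = −156 kJ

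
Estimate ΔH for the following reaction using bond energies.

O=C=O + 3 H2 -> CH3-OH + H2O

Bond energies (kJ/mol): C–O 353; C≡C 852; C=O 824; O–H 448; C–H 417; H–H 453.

ΔH ≈ +59 kJ

Bonds broken (reactants):
  C=O: 2 × 824 = 1648
  H–H: 3 × 453 = 1359
  Σ(broken) = 3007 kJ
Bonds formed (products):
  C–H: 3 × 417 = 1251
  C–O: 1 × 353 = 353
  O–H: 3 × 448 = 1344
  Σ(formed) = 2948 kJ
ΔH = Σ(broken) − Σ(formed) = 3007 − 2948 = +59 kJ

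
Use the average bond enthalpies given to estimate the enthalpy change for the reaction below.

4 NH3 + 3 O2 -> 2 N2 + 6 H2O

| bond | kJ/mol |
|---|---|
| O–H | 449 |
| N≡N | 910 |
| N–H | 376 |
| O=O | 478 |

ΔH ≈ −1262 kJ

Bonds broken (reactants):
  N–H: 12 × 376 = 4512
  O=O: 3 × 478 = 1434
  Σ(broken) = 5946 kJ
Bonds formed (products):
  N≡N: 2 × 910 = 1820
  O–H: 12 × 449 = 5388
  Σ(formed) = 7208 kJ
ΔH = Σ(broken) − Σ(formed) = 5946 − 7208 = −1262 kJ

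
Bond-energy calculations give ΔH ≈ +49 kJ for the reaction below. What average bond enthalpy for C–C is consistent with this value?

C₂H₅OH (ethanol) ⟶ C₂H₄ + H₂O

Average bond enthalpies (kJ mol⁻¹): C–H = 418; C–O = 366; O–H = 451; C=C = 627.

D(C–C) ≈ 343 kJ/mol

Let D be the C–C bond energy.
Σ(broken) = 1×D + 5×418 + 1×366 + 1×451 = 2907 + D
Σ(formed) = 4×418 + 1×627 + 2×451 = 3201
ΔH = Σ(broken) − Σ(formed) = (2907 + D) − (3201) = −294 + D
Setting this equal to +49 kJ gives D = 343 kJ/mol.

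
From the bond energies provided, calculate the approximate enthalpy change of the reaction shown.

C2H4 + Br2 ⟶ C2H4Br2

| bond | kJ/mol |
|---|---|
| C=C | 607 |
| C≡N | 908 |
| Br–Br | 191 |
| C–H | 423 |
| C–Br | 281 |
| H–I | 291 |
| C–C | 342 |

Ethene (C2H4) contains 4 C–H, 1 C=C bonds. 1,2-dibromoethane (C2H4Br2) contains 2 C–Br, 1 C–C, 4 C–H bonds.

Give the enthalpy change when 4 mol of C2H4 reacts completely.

Bonds broken (reactants):
  Br–Br: 1 × 191 = 191
  C–H: 4 × 423 = 1692
  C=C: 1 × 607 = 607
  Σ(broken) = 2490 kJ
Bonds formed (products):
  C–Br: 2 × 281 = 562
  C–C: 1 × 342 = 342
  C–H: 4 × 423 = 1692
  Σ(formed) = 2596 kJ
ΔH = Σ(broken) − Σ(formed) = 2490 − 2596 = −106 kJ
For 4× the reaction as written: 4 × (−106) = −424 kJ

ΔH = −424 kJ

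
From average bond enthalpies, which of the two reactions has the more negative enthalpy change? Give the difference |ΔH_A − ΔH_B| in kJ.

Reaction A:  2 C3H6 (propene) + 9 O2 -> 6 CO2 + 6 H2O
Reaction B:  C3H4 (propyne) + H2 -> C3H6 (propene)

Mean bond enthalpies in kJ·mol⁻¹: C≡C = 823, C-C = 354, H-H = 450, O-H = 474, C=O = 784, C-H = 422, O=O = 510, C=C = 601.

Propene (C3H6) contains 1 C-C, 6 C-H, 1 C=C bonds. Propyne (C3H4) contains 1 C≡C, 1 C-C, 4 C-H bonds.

Reaction A, by 3360 kJ

Reaction A:
  Bonds broken (reactants):
    C-C: 2 × 354 = 708
    C-H: 12 × 422 = 5064
    C=C: 2 × 601 = 1202
    O=O: 9 × 510 = 4590
    Σ(broken) = 11564 kJ
  Bonds formed (products):
    C=O: 12 × 784 = 9408
    O-H: 12 × 474 = 5688
    Σ(formed) = 15096 kJ
  ΔH_A = 11564 − 15096 = −3532 kJ
Reaction B:
  Bonds broken (reactants):
    C≡C: 1 × 823 = 823
    C-C: 1 × 354 = 354
    C-H: 4 × 422 = 1688
    H-H: 1 × 450 = 450
    Σ(broken) = 3315 kJ
  Bonds formed (products):
    C-C: 1 × 354 = 354
    C-H: 6 × 422 = 2532
    C=C: 1 × 601 = 601
    Σ(formed) = 3487 kJ
  ΔH_B = 3315 − 3487 = −172 kJ
ΔH_A − ΔH_B = −3360 kJ, so reaction A has the more negative ΔH; |ΔH_A − ΔH_B| = 3360 kJ.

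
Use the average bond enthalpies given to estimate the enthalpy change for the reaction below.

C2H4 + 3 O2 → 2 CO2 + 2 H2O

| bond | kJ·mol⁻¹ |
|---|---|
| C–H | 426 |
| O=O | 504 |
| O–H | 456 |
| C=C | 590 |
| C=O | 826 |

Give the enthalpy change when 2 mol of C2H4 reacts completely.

Bonds broken (reactants):
  C–H: 4 × 426 = 1704
  C=C: 1 × 590 = 590
  O=O: 3 × 504 = 1512
  Σ(broken) = 3806 kJ
Bonds formed (products):
  C=O: 4 × 826 = 3304
  O–H: 4 × 456 = 1824
  Σ(formed) = 5128 kJ
ΔH = Σ(broken) − Σ(formed) = 3806 − 5128 = −1322 kJ
For 2× the reaction as written: 2 × (−1322) = −2644 kJ

ΔH = −2644 kJ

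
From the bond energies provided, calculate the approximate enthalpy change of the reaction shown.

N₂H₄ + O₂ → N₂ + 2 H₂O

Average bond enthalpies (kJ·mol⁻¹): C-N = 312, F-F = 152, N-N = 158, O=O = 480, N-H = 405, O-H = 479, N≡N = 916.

ΔH ≈ −574 kJ

Bonds broken (reactants):
  N-H: 4 × 405 = 1620
  N-N: 1 × 158 = 158
  O=O: 1 × 480 = 480
  Σ(broken) = 2258 kJ
Bonds formed (products):
  N≡N: 1 × 916 = 916
  O-H: 4 × 479 = 1916
  Σ(formed) = 2832 kJ
ΔH = Σ(broken) − Σ(formed) = 2258 − 2832 = −574 kJ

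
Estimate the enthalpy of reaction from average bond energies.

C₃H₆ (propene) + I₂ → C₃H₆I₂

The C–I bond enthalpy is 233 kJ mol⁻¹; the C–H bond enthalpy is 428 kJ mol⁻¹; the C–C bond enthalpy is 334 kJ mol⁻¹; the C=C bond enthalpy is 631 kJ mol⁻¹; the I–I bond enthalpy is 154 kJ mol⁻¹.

ΔH ≈ −15 kJ

Bonds broken (reactants):
  C–C: 1 × 334 = 334
  C–H: 6 × 428 = 2568
  C=C: 1 × 631 = 631
  I–I: 1 × 154 = 154
  Σ(broken) = 3687 kJ
Bonds formed (products):
  C–C: 2 × 334 = 668
  C–H: 6 × 428 = 2568
  C–I: 2 × 233 = 466
  Σ(formed) = 3702 kJ
ΔH = Σ(broken) − Σ(formed) = 3687 − 3702 = −15 kJ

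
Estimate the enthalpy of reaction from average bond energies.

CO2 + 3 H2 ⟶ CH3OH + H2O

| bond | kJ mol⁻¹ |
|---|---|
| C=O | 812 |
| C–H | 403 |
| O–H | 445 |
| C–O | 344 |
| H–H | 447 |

Bonds broken (reactants):
  C=O: 2 × 812 = 1624
  H–H: 3 × 447 = 1341
  Σ(broken) = 2965 kJ
Bonds formed (products):
  C–H: 3 × 403 = 1209
  C–O: 1 × 344 = 344
  O–H: 3 × 445 = 1335
  Σ(formed) = 2888 kJ
ΔH = Σ(broken) − Σ(formed) = 2965 − 2888 = +77 kJ

ΔH ≈ +77 kJ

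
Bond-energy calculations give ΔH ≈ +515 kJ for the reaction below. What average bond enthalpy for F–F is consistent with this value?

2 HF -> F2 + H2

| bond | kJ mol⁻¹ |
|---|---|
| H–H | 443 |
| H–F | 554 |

Let D be the F–F bond energy.
Σ(broken) = 2×554 = 1108
Σ(formed) = 1×D + 1×443 = 443 + D
ΔH = Σ(broken) − Σ(formed) = (1108) − (443 + D) = +665 − D
Setting this equal to +515 kJ gives D = 150 kJ/mol.

D(F–F) ≈ 150 kJ/mol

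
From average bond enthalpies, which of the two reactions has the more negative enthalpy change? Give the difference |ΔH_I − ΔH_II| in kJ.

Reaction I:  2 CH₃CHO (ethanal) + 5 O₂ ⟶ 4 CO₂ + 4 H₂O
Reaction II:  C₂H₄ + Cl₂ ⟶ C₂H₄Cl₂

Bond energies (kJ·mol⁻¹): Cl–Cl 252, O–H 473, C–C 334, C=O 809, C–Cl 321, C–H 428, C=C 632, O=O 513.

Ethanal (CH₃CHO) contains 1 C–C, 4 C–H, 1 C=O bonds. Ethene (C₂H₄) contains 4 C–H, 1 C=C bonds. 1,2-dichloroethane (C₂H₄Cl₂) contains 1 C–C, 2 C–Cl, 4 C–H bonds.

Reaction I:
  Bonds broken (reactants):
    C–C: 2 × 334 = 668
    C–H: 8 × 428 = 3424
    C=O: 2 × 809 = 1618
    O=O: 5 × 513 = 2565
    Σ(broken) = 8275 kJ
  Bonds formed (products):
    C=O: 8 × 809 = 6472
    O–H: 8 × 473 = 3784
    Σ(formed) = 10256 kJ
  ΔH_I = 8275 − 10256 = −1981 kJ
Reaction II:
  Bonds broken (reactants):
    C–H: 4 × 428 = 1712
    C=C: 1 × 632 = 632
    Cl–Cl: 1 × 252 = 252
    Σ(broken) = 2596 kJ
  Bonds formed (products):
    C–C: 1 × 334 = 334
    C–Cl: 2 × 321 = 642
    C–H: 4 × 428 = 1712
    Σ(formed) = 2688 kJ
  ΔH_II = 2596 − 2688 = −92 kJ
ΔH_I − ΔH_II = −1889 kJ, so reaction I has the more negative ΔH; |ΔH_I − ΔH_II| = 1889 kJ.

Reaction I, by 1889 kJ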